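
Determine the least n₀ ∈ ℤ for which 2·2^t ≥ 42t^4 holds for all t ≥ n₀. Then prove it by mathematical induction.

At t = 22: 8388608 < 9838752, so the inequality fails and n₀ ≥ 23. We prove 2·2^t ≥ 42t^4 for all t ≥ 23.
Base step (t = 23): 2·2^t = 16777216 and 42t^4 = 11753322, so 16777216 ≥ 11753322.
Inductive step: assume the claim holds for t = i, so 2·2^i ≥ 42i^4.
Then 2·2^(i + 1) = 2·(2·2^i) ≥ 2·(42i^4).
Also, for i ≥ 23 we have 2·(42i^4) ≥ 42(i+1)^4, since 2 ≥ (1 + 1/i)^4 for all i ≥ 23.
Combining, 2·2^(i + 1) ≥ 42(i+1)^4.
This completes the induction.
Hence the smallest such n₀ is 23.

n₀ = 23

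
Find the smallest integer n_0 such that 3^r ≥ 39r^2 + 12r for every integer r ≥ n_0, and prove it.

At r = 6: 729 < 1476, so the inequality fails and n_0 ≥ 7. We prove 3^r ≥ 39r^2 + 12r for all r ≥ 7.
Base case (r = 7): 3^r = 2187 and 39r^2 + 12r = 1995, so 2187 ≥ 1995.
Inductive step: assume the claim holds for r = m, so 3^m ≥ 39m^2 + 12m.
Then 3^(m + 1) = 3·(3^m) ≥ 3·(39m^2 + 12m).
Also, for m ≥ 7 we have 3·(39m^2 + 12m) ≥ 39(m+1)^2 + 12(m+1), since 3·(39m^2 + 12m) − (39(m+1)^2 + 12(m+1)) = 78m^2 - 54m - 51, which is nonnegative for all m ≥ 7.
Combining, 3^(m + 1) ≥ 39(m+1)^2 + 12(m+1).
By the principle of mathematical induction, the result holds for all r ≥ 7.
Hence the smallest such n_0 is 7.

n_0 = 7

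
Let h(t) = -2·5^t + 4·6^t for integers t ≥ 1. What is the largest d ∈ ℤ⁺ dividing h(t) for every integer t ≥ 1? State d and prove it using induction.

d = 2

Computing the first values: h(1) = 14 and h(2) = 94; gcd(14, 94) = 2, so d ≤ 2.
We prove 2 | -2·5^t + 4·6^t for all t ≥ 1 by induction on t.
For the base case t = 1: h(1) = 14 = 2·(7), so 2 | h(1).
Inductive step: suppose the statement holds for some p ≥ 1, i.e. 2 | h(p). Then
h(p+1) − 6·h(p) = (-2·5^(p+1) + 4·6^(p+1)) − 6·(-2·5^p + 4·6^p) = (-2)·5^p·(5 − 6) = (2)·5^p. Since 2 | h(p) by the inductive hypothesis, 2 | 6·h(p); and 2 | 2 since 2 = 2·1. Therefore 2 | h(p+1).
This completes the induction.
Therefore the largest such d is 2.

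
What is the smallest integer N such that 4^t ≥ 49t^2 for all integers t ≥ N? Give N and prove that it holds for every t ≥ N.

N = 6

At t = 5: 1024 < 1225, so the inequality fails and N ≥ 6. We prove 4^t ≥ 49t^2 for all t ≥ 6.
Base case (t = 6): 4^t = 4096 and 49t^2 = 1764, so 4096 ≥ 1764.
For the inductive step, assume it holds for an arbitrary m ≥ 6, so 4^m ≥ 49m^2.
Then 4^(m + 1) = 4·(4^m) ≥ 4·(49m^2).
Also, for m ≥ 6 we have 4·(49m^2) ≥ 49(m+1)^2, since 4 ≥ (1 + 1/m)^2 for all m ≥ 6.
Combining, 4^(m + 1) ≥ 49(m+1)^2.
By induction, the statement is established for all t ≥ 6.
Hence the smallest such N is 6.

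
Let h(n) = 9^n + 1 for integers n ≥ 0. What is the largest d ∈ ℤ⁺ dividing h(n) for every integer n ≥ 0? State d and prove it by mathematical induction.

d = 2

Computing the first values: h(0) = 2 and h(1) = 10; gcd(2, 10) = 2, so d ≤ 2.
We prove 2 | 9^n + 1 for all n ≥ 0 by induction on n.
Base case (n = 0): h(0) = 2 = 2·(1), so 2 | h(0).
Inductive step: suppose the statement holds for some j ≥ 0, i.e. 2 | h(j). Then
h(j+1) = 9^(j+1) + 1 = 9·(9^j + 1) - 8 = 9·h(j) - 8. The first term is divisible by 2 by the inductive hypothesis, and -8 is divisible by 2. Hence 2 | h(j+1).
Hence, by induction on n, the claim holds for every n ≥ 0.
Therefore the largest such d is 2.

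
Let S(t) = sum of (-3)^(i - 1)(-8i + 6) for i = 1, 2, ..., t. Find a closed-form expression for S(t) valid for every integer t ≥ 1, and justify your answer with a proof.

S(t) = (-3)^t(2t - 1) + 1

We claim S(t) = (-3)^t(2t - 1) + 1 for all t ≥ 1.
When t = 1: S(1) = -2, and the closed form gives -2. They agree.
Inductive step: assume the claim holds for t = i, so S(i) = (-3)^i(2i - 1) + 1.
Then S(i+1) = S(i) + ((-3)^i(-8i - 2)) = ((-3)^i(2i - 1) + 1) + ((-3)^i(-8i - 2)).
Simplifying, S(i+1) = -6(-3)^i·i - 3(-3)^i + 1 = (-3)^(i+1)(2(i+1) - 1) + 1,
which is the closed form with t = i+1.
This completes the induction.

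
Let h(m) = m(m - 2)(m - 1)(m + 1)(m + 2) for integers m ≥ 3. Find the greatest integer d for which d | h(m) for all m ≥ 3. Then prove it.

d = 120

Computing the first values: h(3) = 120 and h(4) = 720; gcd(120, 720) = 120, so d ≤ 120.
We prove 120 | m(m - 2)(m - 1)(m + 1)(m + 2) for all m ≥ 3 by induction on m.
For the base case m = 3: h(3) = 120 = 120·(1), so 120 | h(3).
For the inductive step, assume it holds for an arbitrary r ≥ 3, i.e. 120 | h(r). Then
h(r+1) − h(r) = (r-1)·r·(r+1)·(r+2)·(r+3) − (r-2)·(r-1)·r·(r+1)·(r+2) = (r-1)·r·(r+1)·(r+2)·[(r+3) − (r-2)] = 5·(r-1)·r·(r+1)·(r+2). The product of 4 consecutive integers is divisible by (4)! = 24, so h(r+1) − h(r) is divisible by 5·24 = 120. By the inductive hypothesis 120 | h(r), hence 120 | h(r+1).
Hence, by induction on m, the claim holds for every m ≥ 3.
Therefore the largest such d is 120.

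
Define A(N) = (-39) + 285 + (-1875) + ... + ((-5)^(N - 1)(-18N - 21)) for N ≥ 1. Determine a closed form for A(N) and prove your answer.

A(N) = (-5)^N(3N + 4) - 4

We claim A(N) = (-5)^N(3N + 4) - 4 for all N ≥ 1.
When N = 1: A(1) = -39, and the closed form gives -39. They agree.
Inductive step: assume the claim holds for N = m, so A(m) = (-5)^m(3m + 4) - 4.
Then A(m+1) = A(m) + ((-5)^m(-18m - 39)) = ((-5)^m(3m + 4) - 4) + ((-5)^m(-18m - 39)).
Simplifying, A(m+1) = -15(-5)^m·m - 35(-5)^m - 4 = (-5)^(m+1)(3(m+1) + 4) - 4,
which is the closed form with N = m+1.
Hence, by induction on N, the claim holds for every N ≥ 1.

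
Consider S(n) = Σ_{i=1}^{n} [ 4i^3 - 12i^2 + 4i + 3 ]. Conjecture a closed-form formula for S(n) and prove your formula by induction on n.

S(n) = n(n^3 - 2n^2 - 3n + 3)

We claim S(n) = n(n^3 - 2n^2 - 3n + 3) for all n ≥ 1.
When n = 1: S(1) = -1, and the closed form gives -1. They agree.
For the inductive step, assume it holds for an arbitrary i ≥ 1, so S(i) = i(i^3 - 2i^2 - 3i + 3).
Then S(i+1) = S(i) + (4i^3 - 8i - 1) = (i(i^3 - 2i^2 - 3i + 3)) + (4i^3 - 8i - 1).
Simplifying, S(i+1) = (i + 1)(i^3 + i^2 - 4i - 1) = (i+1)((i+1)^3 - 2(i+1)^2 - 3(i+1) + 3),
which is the closed form with n = i+1.
This completes the induction.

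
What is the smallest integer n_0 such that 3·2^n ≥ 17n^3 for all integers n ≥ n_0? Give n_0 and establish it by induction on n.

n_0 = 14

At n = 13: 24576 < 37349, so the inequality fails and n_0 ≥ 14. We prove 3·2^n ≥ 17n^3 for all n ≥ 14.
When n = 14: 3·2^n = 49152 and 17n^3 = 46648, so 49152 ≥ 46648.
For the inductive step, assume it holds for an arbitrary i ≥ 14, so 3·2^i ≥ 17i^3.
Then 3·2^(i + 1) = 2·(3·2^i) ≥ 2·(17i^3).
Also, for i ≥ 14 we have 2·(17i^3) ≥ 17(i+1)^3, since 2 ≥ (1 + 1/i)^3 for all i ≥ 14.
Combining, 3·2^(i + 1) ≥ 17(i+1)^3.
By the principle of mathematical induction, the result holds for all n ≥ 14.
Hence the smallest such n_0 is 14.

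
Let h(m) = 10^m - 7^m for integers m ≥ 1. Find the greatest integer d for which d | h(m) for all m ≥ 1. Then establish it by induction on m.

Computing the first values: h(1) = 3 and h(2) = 51; gcd(3, 51) = 3, so d ≤ 3.
We prove 3 | 10^m - 7^m for all m ≥ 1 by induction on m.
For the base case m = 1: h(1) = 3 = 3·(1), so 3 | h(1).
Inductive step: assume the claim holds for m = r, i.e. 3 | h(r). Then
10^{r+1} − 7^{r+1} = 10·10^r − 7·7^r = 10·(10^r − 7^r) + (3)·7^r. The first term is divisible by 3 by the inductive hypothesis, and the second term (3)·7^r is divisible by 3 since 3 | 3. Hence 3 | h(r+1).
By the principle of mathematical induction, the result holds for all m ≥ 1.
Therefore the largest such d is 3.

d = 3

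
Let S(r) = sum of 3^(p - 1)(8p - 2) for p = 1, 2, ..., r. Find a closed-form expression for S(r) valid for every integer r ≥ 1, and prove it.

S(r) = 3^r(4r - 3) + 3

We claim S(r) = 3^r(4r - 3) + 3 for all r ≥ 1.
For the base case r = 1: S(1) = 6, and the closed form gives 6. They agree.
Inductive step: assume the claim holds for r = p, so S(p) = 3^p(4p - 3) + 3.
Then S(p+1) = S(p) + (3^p(8p + 6)) = (3^p(4p - 3) + 3) + (3^p(8p + 6)).
Simplifying, S(p+1) = 12·3^p·p + 3·3^p + 3 = 3^(p+1)(4(p+1) - 3) + 3,
which is the closed form with r = p+1.
Hence, by induction on r, the claim holds for every r ≥ 1.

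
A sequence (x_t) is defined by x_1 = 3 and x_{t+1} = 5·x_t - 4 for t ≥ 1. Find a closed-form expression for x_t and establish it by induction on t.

x_t = 2·5^(t - 1) + 1

Computing the first terms: x_1 = 3, x_2 = 11, x_3 = 51. This suggests x_t = 2·5^(t - 1) + 1.
Base step (t = 1): the formula gives 3 = 3 = x_1.
For the inductive step, assume it holds for an arbitrary p ≥ 1, so x_p = 2·5^(p - 1) + 1.
Then x_{p+1} = 5·x_p - 4 = 5·(2·5^(p - 1) + 1) - 4 = 2·5^p + 1 = 2·5^((p+1) - 1) + 1,
which is the claimed formula at t = p+1.
By the principle of mathematical induction, the result holds for all t ≥ 1.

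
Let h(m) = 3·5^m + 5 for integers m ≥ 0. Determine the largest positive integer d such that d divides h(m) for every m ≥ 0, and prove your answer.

Computing the first values: h(0) = 8 and h(1) = 20; gcd(8, 20) = 4, so d ≤ 4.
We prove 4 | 3·5^m + 5 for all m ≥ 0 by induction on m.
When m = 0: h(0) = 8 = 4·(2), so 4 | h(0).
For the inductive step, assume it holds for an arbitrary r ≥ 0, i.e. 4 | h(r). Then
h(r+1) = 3·5^(r+1) + 5 = 5·(3·5^r + 5) - 20 = 5·h(r) - 20. The first term is divisible by 4 by the inductive hypothesis, and -20 is divisible by 4. Hence 4 | h(r+1).
By the principle of mathematical induction, the result holds for all m ≥ 0.
Therefore the largest such d is 4.

d = 4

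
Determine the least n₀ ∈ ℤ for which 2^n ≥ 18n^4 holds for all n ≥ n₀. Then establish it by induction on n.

At n = 22: 4194304 < 4216608, so the inequality fails and n₀ ≥ 23. We prove 2^n ≥ 18n^4 for all n ≥ 23.
Base step (n = 23): 2^n = 8388608 and 18n^4 = 5037138, so 8388608 ≥ 5037138.
Suppose the result is true for n = r, so 2^r ≥ 18r^4.
Then 2^(r + 1) = 2·(2^r) ≥ 2·(18r^4).
Also, for r ≥ 23 we have 2·(18r^4) ≥ 18(r+1)^4, since 2 ≥ (1 + 1/r)^4 for all r ≥ 23.
Combining, 2^(r + 1) ≥ 18(r+1)^4.
This completes the induction.
Hence the smallest such n₀ is 23.

n₀ = 23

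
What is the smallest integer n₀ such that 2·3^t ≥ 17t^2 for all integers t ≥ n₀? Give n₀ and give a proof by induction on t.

At t = 4: 162 < 272, so the inequality fails and n₀ ≥ 5. We prove 2·3^t ≥ 17t^2 for all t ≥ 5.
When t = 5: 2·3^t = 486 and 17t^2 = 425, so 486 ≥ 425.
Inductive step: suppose the statement holds for some m ≥ 5, so 2·3^m ≥ 17m^2.
Then 2·3^(m + 1) = 3·(2·3^m) ≥ 3·(17m^2).
Also, for m ≥ 5 we have 3·(17m^2) ≥ 17(m+1)^2, since 3 ≥ (1 + 1/m)^2 for all m ≥ 5.
Combining, 2·3^(m + 1) ≥ 17(m+1)^2.
Hence, by induction on t, the claim holds for every t ≥ 5.
Hence the smallest such n₀ is 5.

n₀ = 5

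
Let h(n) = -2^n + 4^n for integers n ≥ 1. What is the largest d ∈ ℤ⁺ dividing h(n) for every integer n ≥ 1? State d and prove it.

d = 2

Computing the first values: h(1) = 2 and h(2) = 12; gcd(2, 12) = 2, so d ≤ 2.
We prove 2 | -2^n + 4^n for all n ≥ 1 by induction on n.
Base step (n = 1): h(1) = 2 = 2·(1), so 2 | h(1).
Suppose the result is true for n = i, i.e. 2 | h(i). Then
4^{i+1} − 2^{i+1} = 4·4^i − 2·2^i = 4·(4^i − 2^i) + (2)·2^i. The first term is divisible by 2 by the inductive hypothesis, and the second term (2)·2^i is divisible by 2 since 2 | 2. Hence 2 | h(i+1).
By the principle of mathematical induction, the result holds for all n ≥ 1.
Therefore the largest such d is 2.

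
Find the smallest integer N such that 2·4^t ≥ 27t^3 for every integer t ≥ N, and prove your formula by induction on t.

N = 6

At t = 5: 2048 < 3375, so the inequality fails and N ≥ 6. We prove 2·4^t ≥ 27t^3 for all t ≥ 6.
When t = 6: 2·4^t = 8192 and 27t^3 = 5832, so 8192 ≥ 5832.
Inductive step: assume the claim holds for t = i, so 2·4^i ≥ 27i^3.
Then 2·4^(i + 1) = 4·(2·4^i) ≥ 4·(27i^3).
Also, for i ≥ 6 we have 4·(27i^3) ≥ 27(i+1)^3, since 4 ≥ (1 + 1/i)^3 for all i ≥ 6.
Combining, 2·4^(i + 1) ≥ 27(i+1)^3.
By induction, the statement is established for all t ≥ 6.
Hence the smallest such N is 6.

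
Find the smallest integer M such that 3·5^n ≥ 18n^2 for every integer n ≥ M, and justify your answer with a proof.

M = 2

At n = 1: 15 < 18, so the inequality fails and M ≥ 2. We prove 3·5^n ≥ 18n^2 for all n ≥ 2.
For the base case n = 2: 3·5^n = 75 and 18n^2 = 72, so 75 ≥ 72.
Inductive step: suppose the statement holds for some k ≥ 2, so 3·5^k ≥ 18k^2.
Then 3·5^(k + 1) = 5·(3·5^k) ≥ 5·(18k^2).
Also, for k ≥ 2 we have 5·(18k^2) ≥ 18(k+1)^2, since 5 ≥ (1 + 1/k)^2 for all k ≥ 2.
Combining, 3·5^(k + 1) ≥ 18(k+1)^2.
Hence, by induction on n, the claim holds for every n ≥ 2.
Hence the smallest such M is 2.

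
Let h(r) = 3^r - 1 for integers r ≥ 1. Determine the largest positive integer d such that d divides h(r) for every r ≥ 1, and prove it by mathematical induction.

d = 2

Computing the first values: h(1) = 2 and h(2) = 8; gcd(2, 8) = 2, so d ≤ 2.
We prove 2 | 3^r - 1 for all r ≥ 1 by induction on r.
When r = 1: h(1) = 2 = 2·(1), so 2 | h(1).
Inductive step: suppose the statement holds for some p ≥ 1, i.e. 2 | h(p). Then
3^{p+1} − 1^{p+1} = 3·3^p − 1·1^p = 3·(3^p − 1^p) + (2)·1^p. The first term is divisible by 2 by the inductive hypothesis, and the second term (2)·1^p is divisible by 2 since 2 | 2. Hence 2 | h(p+1).
This completes the induction.
Therefore the largest such d is 2.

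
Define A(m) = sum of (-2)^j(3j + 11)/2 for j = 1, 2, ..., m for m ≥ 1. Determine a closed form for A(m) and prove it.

A(m) = (-2)^m(m + 4) - 4

We claim A(m) = (-2)^m(m + 4) - 4 for all m ≥ 1.
When m = 1: A(1) = -14, and the closed form gives -14. They agree.
Inductive step: suppose the statement holds for some j ≥ 1, so A(j) = (-2)^j(j + 4) - 4.
Then A(j+1) = A(j) + ((-2)^j(-3j - 14)) = ((-2)^j(j + 4) - 4) + ((-2)^j(-3j - 14)).
Simplifying, A(j+1) = -2(-2)^j·j - 10(-2)^j - 4 = (-2)^(j+1)((j+1) + 4) - 4,
which is the closed form with m = j+1.
By the principle of mathematical induction, the result holds for all m ≥ 1.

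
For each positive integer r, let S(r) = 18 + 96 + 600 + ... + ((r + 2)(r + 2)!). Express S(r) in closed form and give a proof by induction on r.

We claim S(r) = (r + 3)! - 6 for all r ≥ 1.
When r = 1: S(1) = 18, and the closed form gives 18. They agree.
Inductive step: assume the claim holds for r = i, so S(i) = (i + 3)! - 6.
Then S(i+1) = S(i) + ((i + 3)(i + 3)!) = ((i + 3)! - 6) + ((i + 3)(i + 3)!).
Simplifying, S(i+1) = ((i+1) + 3)! - 6,
which is the closed form with r = i+1.
By induction, the statement is established for all r ≥ 1.

S(r) = (r + 3)! - 6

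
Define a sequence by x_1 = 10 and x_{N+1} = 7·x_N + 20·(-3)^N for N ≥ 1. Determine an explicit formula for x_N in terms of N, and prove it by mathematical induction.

x_N = -2(-3)^N + 4·7^(N - 1)

Computing the first terms: x_1 = 10, x_2 = 10, x_3 = 250. This suggests x_N = -2(-3)^N + 4·7^(N - 1).
When N = 1: the formula gives 10 = 10 = x_1.
Inductive step: assume the claim holds for N = m, so x_m = -2(-3)^m + 4·7^(m - 1).
Then x_{m+1} = 7·x_m + 20·(-3)^m = 7·(-2(-3)^m + 4·7^(m - 1)) + 20·(-3)^m = -2(-3)^(m + 1) + 4·7^m = -2(-3)^(m+1) + 4·7^((m+1) - 1),
which is the claimed formula at N = m+1.
By the principle of mathematical induction, the result holds for all N ≥ 1.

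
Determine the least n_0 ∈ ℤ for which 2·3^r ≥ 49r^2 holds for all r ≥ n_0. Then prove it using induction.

At r = 6: 1458 < 1764, so the inequality fails and n_0 ≥ 7. We prove 2·3^r ≥ 49r^2 for all r ≥ 7.
When r = 7: 2·3^r = 4374 and 49r^2 = 2401, so 4374 ≥ 2401.
Inductive step: assume the claim holds for r = i, so 2·3^i ≥ 49i^2.
Then 2·3^(i + 1) = 3·(2·3^i) ≥ 3·(49i^2).
Also, for i ≥ 7 we have 3·(49i^2) ≥ 49(i+1)^2, since 3 ≥ (1 + 1/i)^2 for all i ≥ 7.
Combining, 2·3^(i + 1) ≥ 49(i+1)^2.
By induction, the statement is established for all r ≥ 7.
Hence the smallest such n_0 is 7.

n_0 = 7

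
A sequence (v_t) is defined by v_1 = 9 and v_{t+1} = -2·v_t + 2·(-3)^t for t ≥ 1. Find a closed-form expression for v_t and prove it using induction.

v_t = 3(-2)^(t - 1) - 2(-3)^t

Computing the first terms: v_1 = 9, v_2 = -24, v_3 = 66. This suggests v_t = 3(-2)^(t - 1) - 2(-3)^t.
For the base case t = 1: the formula gives 9 = 9 = v_1.
Inductive step: assume the claim holds for t = r, so v_r = 3(-2)^(r - 1) - 2(-3)^r.
Then v_{r+1} = -2·v_r + 2·(-3)^r = -2·(3(-2)^(r - 1) - 2(-3)^r) + 2·(-3)^r = 3(-2)^r - 2(-3)^(r + 1) = 3(-2)^((r+1) - 1) - 2(-3)^(r+1),
which is the claimed formula at t = r+1.
Hence, by induction on t, the claim holds for every t ≥ 1.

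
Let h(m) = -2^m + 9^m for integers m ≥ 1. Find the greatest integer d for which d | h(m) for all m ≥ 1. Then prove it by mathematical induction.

Computing the first values: h(1) = 7 and h(2) = 77; gcd(7, 77) = 7, so d ≤ 7.
We prove 7 | -2^m + 9^m for all m ≥ 1 by induction on m.
Base step (m = 1): h(1) = 7 = 7·(1), so 7 | h(1).
Suppose the result is true for m = p, i.e. 7 | h(p). Then
9^{p+1} − 2^{p+1} = 9·9^p − 2·2^p = 9·(9^p − 2^p) + (7)·2^p. The first term is divisible by 7 by the inductive hypothesis, and the second term (7)·2^p is divisible by 7 since 7 | 7. Hence 7 | h(p+1).
Hence, by induction on m, the claim holds for every m ≥ 1.
Therefore the largest such d is 7.

d = 7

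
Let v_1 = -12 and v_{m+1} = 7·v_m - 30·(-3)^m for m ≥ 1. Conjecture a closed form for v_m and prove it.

Computing the first terms: v_1 = -12, v_2 = 6, v_3 = -228. This suggests v_m = -(-3)^(m + 1) - 3·7^(m - 1).
For the base case m = 1: the formula gives -12 = -12 = v_1.
Suppose the result is true for m = j, so v_j = -(-3)^(j + 1) - 3·7^(j - 1).
Then v_{j+1} = 7·v_j - 30·(-3)^j = 7·(-(-3)^(j + 1) - 3·7^(j - 1)) - 30·(-3)^j = -(-3)^(j + 2) - 3·7^j = -(-3)^((j+1) + 1) - 3·7^((j+1) - 1),
which is the claimed formula at m = j+1.
By the principle of mathematical induction, the result holds for all m ≥ 1.

v_m = -(-3)^(m + 1) - 3·7^(m - 1)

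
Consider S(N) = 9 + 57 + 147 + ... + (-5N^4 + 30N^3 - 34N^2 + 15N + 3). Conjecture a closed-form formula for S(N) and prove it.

We claim S(N) = -N(N^4 - 5N^3 - 2N^2 + 2N - 5) for all N ≥ 1.
When N = 1: S(1) = 9, and the closed form gives 9. They agree.
For the inductive step, assume it holds for an arbitrary k ≥ 1, so S(k) = k(-k^4 + 5k^3 + 2k^2 - 2k + 5).
Then S(k+1) = S(k) + (-5k^4 + 10k^3 + 26k^2 + 17k + 9) = (k(-k^4 + 5k^3 + 2k^2 - 2k + 5)) + (-5k^4 + 10k^3 + 26k^2 + 17k + 9).
Simplifying, S(k+1) = -(k + 1)(k^4 - k^3 - 11k^2 - 13k - 9) = -(k+1)((k+1)^4 - 5(k+1)^3 - 2(k+1)^2 + 2(k+1) - 5),
which is the closed form with N = k+1.
This completes the induction.

S(N) = -N(N^4 - 5N^3 - 2N^2 + 2N - 5)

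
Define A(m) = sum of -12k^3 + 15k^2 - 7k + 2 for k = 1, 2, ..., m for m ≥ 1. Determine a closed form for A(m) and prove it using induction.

A(m) = -m(3m^3 + m^2 - m - 1)

We claim A(m) = -m(3m^3 + m^2 - m - 1) for all m ≥ 1.
Base step (m = 1): A(1) = -2, and the closed form gives -2. They agree.
For the inductive step, assume it holds for an arbitrary k ≥ 1, so A(k) = k(-3k^3 - k^2 + k + 1).
Then A(k+1) = A(k) + (-12k^3 - 21k^2 - 13k - 2) = (k(-3k^3 - k^2 + k + 1)) + (-12k^3 - 21k^2 - 13k - 2).
Simplifying, A(k+1) = -(k + 1)(3k^3 + 10k^2 + 10k + 2) = -(k+1)(3(k+1)^3 + (k+1)^2 - (k+1) - 1),
which is the closed form with m = k+1.
By the principle of mathematical induction, the result holds for all m ≥ 1.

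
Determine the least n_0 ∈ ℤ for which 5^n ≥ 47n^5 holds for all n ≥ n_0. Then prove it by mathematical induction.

n_0 = 10

At n = 9: 1953125 < 2775303, so the inequality fails and n_0 ≥ 10. We prove 5^n ≥ 47n^5 for all n ≥ 10.
Base case (n = 10): 5^n = 9765625 and 47n^5 = 4700000, so 9765625 ≥ 4700000.
Inductive step: suppose the statement holds for some p ≥ 10, so 5^p ≥ 47p^5.
Then 5^(p + 1) = 5·(5^p) ≥ 5·(47p^5).
Also, for p ≥ 10 we have 5·(47p^5) ≥ 47(p+1)^5, since 5 ≥ (1 + 1/p)^5 for all p ≥ 10.
Combining, 5^(p + 1) ≥ 47(p+1)^5.
By induction, the statement is established for all n ≥ 10.
Hence the smallest such n_0 is 10.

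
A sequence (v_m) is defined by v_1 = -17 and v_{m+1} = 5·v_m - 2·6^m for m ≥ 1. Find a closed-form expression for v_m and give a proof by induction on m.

Computing the first terms: v_1 = -17, v_2 = -97, v_3 = -557. This suggests v_m = -5^m - 2·6^m.
Base step (m = 1): the formula gives -17 = -17 = v_1.
For the inductive step, assume it holds for an arbitrary p ≥ 1, so v_p = -5^p - 2·6^p.
Then v_{p+1} = 5·v_p - 2·6^p = 5·(-5^p - 2·6^p) - 2·6^p = -5^(p + 1) - 2·6^(p + 1),
which is the claimed formula at m = p+1.
This completes the induction.

v_m = -5^m - 2·6^m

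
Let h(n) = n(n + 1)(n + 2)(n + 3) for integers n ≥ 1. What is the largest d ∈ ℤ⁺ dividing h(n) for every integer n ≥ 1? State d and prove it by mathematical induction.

Computing the first values: h(1) = 24 and h(2) = 120; gcd(24, 120) = 24, so d ≤ 24.
We prove 24 | n(n + 1)(n + 2)(n + 3) for all n ≥ 1 by induction on n.
For the base case n = 1: h(1) = 24 = 24·(1), so 24 | h(1).
For the inductive step, assume it holds for an arbitrary p ≥ 1, i.e. 24 | h(p). Then
h(p+1) − h(p) = (p+1)·(p+2)·(p+3)·(p+4) − p·(p+1)·(p+2)·(p+3) = (p+1)·(p+2)·(p+3)·[(p+4) − p] = 4·(p+1)·(p+2)·(p+3). The product of 3 consecutive integers is divisible by (3)! = 6, so h(p+1) − h(p) is divisible by 4·6 = 24. By the inductive hypothesis 24 | h(p), hence 24 | h(p+1).
By induction, the statement is established for all n ≥ 1.
Therefore the largest such d is 24.

d = 24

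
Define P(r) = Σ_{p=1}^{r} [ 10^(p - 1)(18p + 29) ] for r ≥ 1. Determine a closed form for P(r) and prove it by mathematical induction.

P(r) = 10^r(2r + 3) - 3

We claim P(r) = 10^r(2r + 3) - 3 for all r ≥ 1.
When r = 1: P(1) = 47, and the closed form gives 47. They agree.
Inductive step: suppose the statement holds for some p ≥ 1, so P(p) = 10^p(2p + 3) - 3.
Then P(p+1) = P(p) + (10^p(18p + 47)) = (10^p(2p + 3) - 3) + (10^p(18p + 47)).
Simplifying, P(p+1) = 20·10^p·p + 50·10^p - 3 = 10^(p+1)(2(p+1) + 3) - 3,
which is the closed form with r = p+1.
By the principle of mathematical induction, the result holds for all r ≥ 1.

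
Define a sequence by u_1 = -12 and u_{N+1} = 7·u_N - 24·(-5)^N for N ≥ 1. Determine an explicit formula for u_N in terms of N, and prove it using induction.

u_N = 2(-5)^N - 2·7^(N - 1)

Computing the first terms: u_1 = -12, u_2 = 36, u_3 = -348. This suggests u_N = 2(-5)^N - 2·7^(N - 1).
Base case (N = 1): the formula gives -12 = -12 = u_1.
Suppose the result is true for N = i, so u_i = 2(-5)^i - 2·7^(i - 1).
Then u_{i+1} = 7·u_i - 24·(-5)^i = 7·(2(-5)^i - 2·7^(i - 1)) - 24·(-5)^i = 2(-5)^(i + 1) - 2·7^i = 2(-5)^(i+1) - 2·7^((i+1) - 1),
which is the claimed formula at N = i+1.
This completes the induction.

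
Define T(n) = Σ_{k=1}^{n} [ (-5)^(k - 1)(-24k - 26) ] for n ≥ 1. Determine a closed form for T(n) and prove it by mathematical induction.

T(n) = (-5)^n(4n + 5) - 5

We claim T(n) = (-5)^n(4n + 5) - 5 for all n ≥ 1.
When n = 1: T(1) = -50, and the closed form gives -50. They agree.
Inductive step: suppose the statement holds for some k ≥ 1, so T(k) = (-5)^k(4k + 5) - 5.
Then T(k+1) = T(k) + ((-5)^k(-24k - 50)) = ((-5)^k(4k + 5) - 5) + ((-5)^k(-24k - 50)).
Simplifying, T(k+1) = -20(-5)^k·k - 45(-5)^k - 5 = (-5)^(k+1)(4(k+1) + 5) - 5,
which is the closed form with n = k+1.
By induction, the statement is established for all n ≥ 1.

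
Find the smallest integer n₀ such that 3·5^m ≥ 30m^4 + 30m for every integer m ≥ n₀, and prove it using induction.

n₀ = 6

At m = 5: 9375 < 18900, so the inequality fails and n₀ ≥ 6. We prove 3·5^m ≥ 30m^4 + 30m for all m ≥ 6.
When m = 6: 3·5^m = 46875 and 30m^4 + 30m = 39060, so 46875 ≥ 39060.
Suppose the result is true for m = j, so 3·5^j ≥ 30j^4 + 30j.
Then 3·5^(j + 1) = 5·(3·5^j) ≥ 5·(30j^4 + 30j).
Also, for j ≥ 6 we have 5·(30j^4 + 30j) ≥ 30(j+1)^4 + 30(j+1), since 5·(30j^4 + 30j) − (30(j+1)^4 + 30(j+1)) = 120j^4 - 120j^3 - 180j^2 - 60, which is nonnegative for all j ≥ 6.
Combining, 3·5^(j + 1) ≥ 30(j+1)^4 + 30(j+1).
By induction, the statement is established for all m ≥ 6.
Hence the smallest such n₀ is 6.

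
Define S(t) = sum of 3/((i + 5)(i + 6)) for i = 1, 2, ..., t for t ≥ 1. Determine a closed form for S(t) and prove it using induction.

S(t) = t/(2(t + 6))

We claim S(t) = t/(2(t + 6)) for all t ≥ 1.
Base step (t = 1): S(1) = 1/14, and the closed form gives 1/14. They agree.
Inductive step: assume the claim holds for t = i, so S(i) = i/(2(i + 6)).
Then S(i+1) = S(i) + (3/((i + 6)(i + 7))) = (i/(2(i + 6))) + (3/((i + 6)(i + 7))).
Simplifying, S(i+1) = (i + 1)/(2(i + 7)) = (i+1)/(2((i+1) + 6)),
which is the closed form with t = i+1.
By induction, the statement is established for all t ≥ 1.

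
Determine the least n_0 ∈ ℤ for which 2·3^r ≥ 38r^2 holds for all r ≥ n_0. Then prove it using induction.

n_0 = 6

At r = 5: 486 < 950, so the inequality fails and n_0 ≥ 6. We prove 2·3^r ≥ 38r^2 for all r ≥ 6.
When r = 6: 2·3^r = 1458 and 38r^2 = 1368, so 1458 ≥ 1368.
Inductive step: assume the claim holds for r = p, so 2·3^p ≥ 38p^2.
Then 2·3^(p + 1) = 3·(2·3^p) ≥ 3·(38p^2).
Also, for p ≥ 6 we have 3·(38p^2) ≥ 38(p+1)^2, since 3 ≥ (1 + 1/p)^2 for all p ≥ 6.
Combining, 2·3^(p + 1) ≥ 38(p+1)^2.
Hence, by induction on r, the claim holds for every r ≥ 6.
Hence the smallest such n_0 is 6.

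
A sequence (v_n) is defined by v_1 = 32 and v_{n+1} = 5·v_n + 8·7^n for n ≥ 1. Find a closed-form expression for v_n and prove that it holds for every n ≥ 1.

v_n = 4·5^(n - 1) + 4·7^n

Computing the first terms: v_1 = 32, v_2 = 216, v_3 = 1472. This suggests v_n = 4·5^(n - 1) + 4·7^n.
Base case (n = 1): the formula gives 32 = 32 = v_1.
Suppose the result is true for n = i, so v_i = 4·5^(i - 1) + 4·7^i.
Then v_{i+1} = 5·v_i + 8·7^i = 5·(4·5^(i - 1) + 4·7^i) + 8·7^i = 4·5^i + 4·7^(i + 1) = 4·5^((i+1) - 1) + 4·7^(i+1),
which is the claimed formula at n = i+1.
By the principle of mathematical induction, the result holds for all n ≥ 1.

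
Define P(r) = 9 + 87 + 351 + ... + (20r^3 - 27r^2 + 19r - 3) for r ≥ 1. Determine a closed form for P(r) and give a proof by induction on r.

We claim P(r) = r(5r^3 + r^2 + r + 2) for all r ≥ 1.
When r = 1: P(1) = 9, and the closed form gives 9. They agree.
Suppose the result is true for r = p, so P(p) = p(5p^3 + p^2 + p + 2).
Then P(p+1) = P(p) + (20p^3 + 33p^2 + 25p + 9) = (p(5p^3 + p^2 + p + 2)) + (20p^3 + 33p^2 + 25p + 9).
Simplifying, P(p+1) = (p + 1)(5p^3 + 16p^2 + 18p + 9) = (p+1)(5(p+1)^3 + (p+1)^2 + (p+1) + 2),
which is the closed form with r = p+1.
By the principle of mathematical induction, the result holds for all r ≥ 1.

P(r) = r(5r^3 + r^2 + r + 2)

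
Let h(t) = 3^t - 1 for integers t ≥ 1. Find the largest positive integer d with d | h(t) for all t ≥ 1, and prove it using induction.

d = 2

Computing the first values: h(1) = 2 and h(2) = 8; gcd(2, 8) = 2, so d ≤ 2.
We prove 2 | 3^t - 1 for all t ≥ 1 by induction on t.
Base case (t = 1): h(1) = 2 = 2·(1), so 2 | h(1).
Inductive step: suppose the statement holds for some r ≥ 1, i.e. 2 | h(r). Then
3^{r+1} − 1^{r+1} = 3·3^r − 1·1^r = 3·(3^r − 1^r) + (2)·1^r. The first term is divisible by 2 by the inductive hypothesis, and the second term (2)·1^r is divisible by 2 since 2 | 2. Hence 2 | h(r+1).
This completes the induction.
Therefore the largest such d is 2.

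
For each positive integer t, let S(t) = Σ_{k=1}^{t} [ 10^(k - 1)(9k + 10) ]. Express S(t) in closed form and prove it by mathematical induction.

We claim S(t) = 10^t(t + 1) - 1 for all t ≥ 1.
When t = 1: S(1) = 19, and the closed form gives 19. They agree.
Inductive step: suppose the statement holds for some k ≥ 1, so S(k) = 10^k(k + 1) - 1.
Then S(k+1) = S(k) + (10^k(9k + 19)) = (10^k(k + 1) - 1) + (10^k(9k + 19)).
Simplifying, S(k+1) = 10·10^k·k + 20·10^k - 1 = 10^(k+1)((k+1) + 1) - 1,
which is the closed form with t = k+1.
By the principle of mathematical induction, the result holds for all t ≥ 1.

S(t) = 10^t(t + 1) - 1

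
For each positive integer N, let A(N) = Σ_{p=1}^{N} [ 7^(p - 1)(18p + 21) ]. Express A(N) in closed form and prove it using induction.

A(N) = 3·7^N(N + 1) - 3

We claim A(N) = 3·7^N(N + 1) - 3 for all N ≥ 1.
Base step (N = 1): A(1) = 39, and the closed form gives 39. They agree.
Inductive step: suppose the statement holds for some p ≥ 1, so A(p) = 3·7^p(p + 1) - 3.
Then A(p+1) = A(p) + (7^p(18p + 39)) = (3·7^p(p + 1) - 3) + (7^p(18p + 39)).
Simplifying, A(p+1) = 21·7^p·p + 42·7^p - 3 = 3·7^(p+1)((p+1) + 1) - 3,
which is the closed form with N = p+1.
Hence, by induction on N, the claim holds for every N ≥ 1.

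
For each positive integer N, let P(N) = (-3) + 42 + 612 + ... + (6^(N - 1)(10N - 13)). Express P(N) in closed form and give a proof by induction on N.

P(N) = 6^N(2N - 3) + 3

We claim P(N) = 6^N(2N - 3) + 3 for all N ≥ 1.
Base step (N = 1): P(1) = -3, and the closed form gives -3. They agree.
For the inductive step, assume it holds for an arbitrary p ≥ 1, so P(p) = 6^p(2p - 3) + 3.
Then P(p+1) = P(p) + (6^p(10p - 3)) = (6^p(2p - 3) + 3) + (6^p(10p - 3)).
Simplifying, P(p+1) = 12·6^p·p - 6·6^p + 3 = 6^(p+1)(2(p+1) - 3) + 3,
which is the closed form with N = p+1.
By the principle of mathematical induction, the result holds for all N ≥ 1.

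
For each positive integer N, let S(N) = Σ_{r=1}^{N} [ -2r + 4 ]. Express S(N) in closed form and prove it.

We claim S(N) = -N(N - 3) for all N ≥ 1.
When N = 1: S(1) = 2, and the closed form gives 2. They agree.
Inductive step: assume the claim holds for N = r, so S(r) = r(-r + 3).
Then S(r+1) = S(r) + (-2r + 2) = (r(-r + 3)) + (-2r + 2).
Simplifying, S(r+1) = -(r - 2)(r + 1) = -(r+1)((r+1) - 3),
which is the closed form with N = r+1.
By the principle of mathematical induction, the result holds for all N ≥ 1.

S(N) = -N(N - 3)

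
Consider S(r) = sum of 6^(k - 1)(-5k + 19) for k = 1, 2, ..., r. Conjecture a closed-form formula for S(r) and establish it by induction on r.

S(r) = 6^r(-r + 4) - 4

We claim S(r) = 6^r(-r + 4) - 4 for all r ≥ 1.
When r = 1: S(1) = 14, and the closed form gives 14. They agree.
Inductive step: suppose the statement holds for some k ≥ 1, so S(k) = 6^k(-k + 4) - 4.
Then S(k+1) = S(k) + (6^k(-5k + 14)) = (6^k(-k + 4) - 4) + (6^k(-5k + 14)).
Simplifying, S(k+1) = -6·6^k·k + 18·6^k - 4 = 6^(k+1)(-(k+1) + 4) - 4,
which is the closed form with r = k+1.
Hence, by induction on r, the claim holds for every r ≥ 1.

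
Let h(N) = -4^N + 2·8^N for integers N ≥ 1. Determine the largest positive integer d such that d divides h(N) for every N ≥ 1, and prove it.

d = 4

Computing the first values: h(1) = 12 and h(2) = 112; gcd(12, 112) = 4, so d ≤ 4.
We prove 4 | -4^N + 2·8^N for all N ≥ 1 by induction on N.
For the base case N = 1: h(1) = 12 = 4·(3), so 4 | h(1).
Suppose the result is true for N = r, i.e. 4 | h(r). Then
h(r+1) − 8·h(r) = (-4^(r+1) + 2·8^(r+1)) − 8·(-4^r + 2·8^r) = (-1)·4^r·(4 − 8) = (4)·4^r. Since 4 | h(r) by the inductive hypothesis, 4 | 8·h(r); and 4 | 4 since 4 = 4·1. Therefore 4 | h(r+1).
By the principle of mathematical induction, the result holds for all N ≥ 1.
Therefore the largest such d is 4.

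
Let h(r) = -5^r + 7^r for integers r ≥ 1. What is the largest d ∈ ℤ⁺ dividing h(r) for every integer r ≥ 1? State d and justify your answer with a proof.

Computing the first values: h(1) = 2 and h(2) = 24; gcd(2, 24) = 2, so d ≤ 2.
We prove 2 | -5^r + 7^r for all r ≥ 1 by induction on r.
Base case (r = 1): h(1) = 2 = 2·(1), so 2 | h(1).
For the inductive step, assume it holds for an arbitrary k ≥ 1, i.e. 2 | h(k). Then
7^{k+1} − 5^{k+1} = 7·7^k − 5·5^k = 7·(7^k − 5^k) + (2)·5^k. The first term is divisible by 2 by the inductive hypothesis, and the second term (2)·5^k is divisible by 2 since 2 | 2. Hence 2 | h(k+1).
By induction, the statement is established for all r ≥ 1.
Therefore the largest such d is 2.

d = 2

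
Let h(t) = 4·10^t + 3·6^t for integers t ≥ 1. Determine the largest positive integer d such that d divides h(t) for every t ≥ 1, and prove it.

Computing the first values: h(1) = 58 and h(2) = 508; gcd(58, 508) = 2, so d ≤ 2.
We prove 2 | 4·10^t + 3·6^t for all t ≥ 1 by induction on t.
Base case (t = 1): h(1) = 58 = 2·(29), so 2 | h(1).
Inductive step: assume the claim holds for t = i, i.e. 2 | h(i). Then
h(i+1) − 10·h(i) = (4·10^(i+1) + 3·6^(i+1)) − 10·(4·10^i + 3·6^i) = (3)·6^i·(6 − 10) = (-12)·6^i. Since 2 | h(i) by the inductive hypothesis, 2 | 10·h(i); and 2 | -12 since -12 = 2·-6. Therefore 2 | h(i+1).
By the principle of mathematical induction, the result holds for all t ≥ 1.
Therefore the largest such d is 2.

d = 2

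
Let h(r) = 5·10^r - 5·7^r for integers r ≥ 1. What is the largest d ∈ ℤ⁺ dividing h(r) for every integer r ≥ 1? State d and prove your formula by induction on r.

Computing the first values: h(1) = 15 and h(2) = 255; gcd(15, 255) = 15, so d ≤ 15.
We prove 15 | 5·10^r - 5·7^r for all r ≥ 1 by induction on r.
Base step (r = 1): h(1) = 15 = 15·(1), so 15 | h(1).
Inductive step: assume the claim holds for r = m, i.e. 15 | h(m). Then
h(m+1) − 10·h(m) = (5·10^(m+1) - 5·7^(m+1)) − 10·(5·10^m - 5·7^m) = (-5)·7^m·(7 − 10) = (15)·7^m. Since 15 | h(m) by the inductive hypothesis, 15 | 10·h(m); and 15 | 15 since 15 = 15·1. Therefore 15 | h(m+1).
This completes the induction.
Therefore the largest such d is 15.

d = 15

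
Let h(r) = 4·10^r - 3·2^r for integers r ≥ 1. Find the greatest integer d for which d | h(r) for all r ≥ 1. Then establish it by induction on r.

Computing the first values: h(1) = 34 and h(2) = 388; gcd(34, 388) = 2, so d ≤ 2.
We prove 2 | 4·10^r - 3·2^r for all r ≥ 1 by induction on r.
Base step (r = 1): h(1) = 34 = 2·(17), so 2 | h(1).
For the inductive step, assume it holds for an arbitrary k ≥ 1, i.e. 2 | h(k). Then
h(k+1) − 10·h(k) = (4·10^(k+1) - 3·2^(k+1)) − 10·(4·10^k - 3·2^k) = (-3)·2^k·(2 − 10) = (24)·2^k. Since 2 | h(k) by the inductive hypothesis, 2 | 10·h(k); and 2 | 24 since 24 = 2·12. Therefore 2 | h(k+1).
By the principle of mathematical induction, the result holds for all r ≥ 1.
Therefore the largest such d is 2.

d = 2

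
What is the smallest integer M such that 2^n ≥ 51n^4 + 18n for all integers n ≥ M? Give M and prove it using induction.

M = 25

At n = 24: 16777216 < 16921008, so the inequality fails and M ≥ 25. We prove 2^n ≥ 51n^4 + 18n for all n ≥ 25.
When n = 25: 2^n = 33554432 and 51n^4 + 18n = 19922325, so 33554432 ≥ 19922325.
Inductive step: suppose the statement holds for some k ≥ 25, so 2^k ≥ 51k^4 + 18k.
Then 2^(k + 1) = 2·(2^k) ≥ 2·(51k^4 + 18k).
Also, for k ≥ 25 we have 2·(51k^4 + 18k) ≥ 51(k+1)^4 + 18(k+1), since 2·(51k^4 + 18k) − (51(k+1)^4 + 18(k+1)) = 51k^4 - 204k^3 - 306k^2 - 186k - 69, which is nonnegative for all k ≥ 25.
Combining, 2^(k + 1) ≥ 51(k+1)^4 + 18(k+1).
By induction, the statement is established for all n ≥ 25.
Hence the smallest such M is 25.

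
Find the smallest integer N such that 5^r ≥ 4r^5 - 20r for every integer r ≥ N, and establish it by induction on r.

N = 7

At r = 6: 15625 < 30984, so the inequality fails and N ≥ 7. We prove 5^r ≥ 4r^5 - 20r for all r ≥ 7.
Base case (r = 7): 5^r = 78125 and 4r^5 - 20r = 67088, so 78125 ≥ 67088.
Inductive step: suppose the statement holds for some k ≥ 7, so 5^k ≥ 4k^5 - 20k.
Then 5^(k + 1) = 5·(5^k) ≥ 5·(4k^5 - 20k).
Also, for k ≥ 7 we have 5·(4k^5 - 20k) ≥ 4(k+1)^5 - 20(k+1), since 5·(4k^5 - 20k) − (4(k+1)^5 - 20(k+1)) = 16k^5 - 20k^4 - 40k^3 - 40k^2 - 100k + 16, which is nonnegative for all k ≥ 7.
Combining, 5^(k + 1) ≥ 4(k+1)^5 - 20(k+1).
This completes the induction.
Hence the smallest such N is 7.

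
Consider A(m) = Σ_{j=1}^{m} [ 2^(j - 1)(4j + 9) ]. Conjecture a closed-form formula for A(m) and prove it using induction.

We claim A(m) = 2^m(4m + 5) - 5 for all m ≥ 1.
When m = 1: A(1) = 13, and the closed form gives 13. They agree.
Suppose the result is true for m = j, so A(j) = 2^j(4j + 5) - 5.
Then A(j+1) = A(j) + (2^j(4j + 13)) = (2^j(4j + 5) - 5) + (2^j(4j + 13)).
Simplifying, A(j+1) = 8·2^j·j + 18·2^j - 5 = 2^(j+1)(4(j+1) + 5) - 5,
which is the closed form with m = j+1.
Hence, by induction on m, the claim holds for every m ≥ 1.

A(m) = 2^m(4m + 5) - 5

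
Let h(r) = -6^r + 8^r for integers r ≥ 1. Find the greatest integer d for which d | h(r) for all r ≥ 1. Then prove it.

Computing the first values: h(1) = 2 and h(2) = 28; gcd(2, 28) = 2, so d ≤ 2.
We prove 2 | -6^r + 8^r for all r ≥ 1 by induction on r.
Base step (r = 1): h(1) = 2 = 2·(1), so 2 | h(1).
Inductive step: suppose the statement holds for some m ≥ 1, i.e. 2 | h(m). Then
8^{m+1} − 6^{m+1} = 8·8^m − 6·6^m = 8·(8^m − 6^m) + (2)·6^m. The first term is divisible by 2 by the inductive hypothesis, and the second term (2)·6^m is divisible by 2 since 2 | 2. Hence 2 | h(m+1).
By the principle of mathematical induction, the result holds for all r ≥ 1.
Therefore the largest such d is 2.

d = 2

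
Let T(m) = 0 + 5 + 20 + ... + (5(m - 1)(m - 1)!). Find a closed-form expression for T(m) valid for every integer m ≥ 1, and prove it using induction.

T(m) = 5m! - 5

We claim T(m) = 5m! - 5 for all m ≥ 1.
When m = 1: T(1) = 0, and the closed form gives 0. They agree.
Inductive step: suppose the statement holds for some p ≥ 1, so T(p) = 5p! - 5.
Then T(p+1) = T(p) + (5p·p!) = (5p! - 5) + (5p·p!).
Simplifying, T(p+1) = 5(p+1)! - 5,
which is the closed form with m = p+1.
This completes the induction.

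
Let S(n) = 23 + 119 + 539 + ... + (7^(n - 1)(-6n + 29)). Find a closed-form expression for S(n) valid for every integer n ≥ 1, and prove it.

We claim S(n) = 7^n(-n + 5) - 5 for all n ≥ 1.
When n = 1: S(1) = 23, and the closed form gives 23. They agree.
Inductive step: assume the claim holds for n = i, so S(i) = 7^i(-i + 5) - 5.
Then S(i+1) = S(i) + (7^i(-6i + 23)) = (7^i(-i + 5) - 5) + (7^i(-6i + 23)).
Simplifying, S(i+1) = -7·7^i·i + 28·7^i - 5 = 7^(i+1)(-(i+1) + 5) - 5,
which is the closed form with n = i+1.
By the principle of mathematical induction, the result holds for all n ≥ 1.

S(n) = 7^n(-n + 5) - 5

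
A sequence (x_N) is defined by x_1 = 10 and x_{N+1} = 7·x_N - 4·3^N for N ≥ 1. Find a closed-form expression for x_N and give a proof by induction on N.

Computing the first terms: x_1 = 10, x_2 = 58, x_3 = 370. This suggests x_N = 3^N + 7^N.
When N = 1: the formula gives 10 = 10 = x_1.
Suppose the result is true for N = r, so x_r = 3^r + 7^r.
Then x_{r+1} = 7·x_r - 4·3^r = 7·(3^r + 7^r) - 4·3^r = 3^(r + 1) + 7^(r + 1),
which is the claimed formula at N = r+1.
Hence, by induction on N, the claim holds for every N ≥ 1.

x_N = 3^N + 7^N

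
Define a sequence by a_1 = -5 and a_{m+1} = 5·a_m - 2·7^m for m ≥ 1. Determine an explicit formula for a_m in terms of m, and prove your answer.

Computing the first terms: a_1 = -5, a_2 = -39, a_3 = -293. This suggests a_m = 2·5^(m - 1) - 7^m.
Base step (m = 1): the formula gives -5 = -5 = a_1.
Inductive step: suppose the statement holds for some r ≥ 1, so a_r = 2·5^(r - 1) - 7^r.
Then a_{r+1} = 5·a_r - 2·7^r = 5·(2·5^(r - 1) - 7^r) - 2·7^r = 2·5^r - 7^(r + 1) = 2·5^((r+1) - 1) - 7^(r+1),
which is the claimed formula at m = r+1.
Hence, by induction on m, the claim holds for every m ≥ 1.

a_m = 2·5^(m - 1) - 7^m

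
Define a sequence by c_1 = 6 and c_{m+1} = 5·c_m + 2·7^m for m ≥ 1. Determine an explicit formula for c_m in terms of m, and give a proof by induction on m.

c_m = -5^(m - 1) + 7^m

Computing the first terms: c_1 = 6, c_2 = 44, c_3 = 318. This suggests c_m = -5^(m - 1) + 7^m.
Base step (m = 1): the formula gives 6 = 6 = c_1.
For the inductive step, assume it holds for an arbitrary j ≥ 1, so c_j = -5^(j - 1) + 7^j.
Then c_{j+1} = 5·c_j + 2·7^j = 5·(-5^(j - 1) + 7^j) + 2·7^j = -5^j + 7^(j + 1) = -5^((j+1) - 1) + 7^(j+1),
which is the claimed formula at m = j+1.
By induction, the statement is established for all m ≥ 1.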